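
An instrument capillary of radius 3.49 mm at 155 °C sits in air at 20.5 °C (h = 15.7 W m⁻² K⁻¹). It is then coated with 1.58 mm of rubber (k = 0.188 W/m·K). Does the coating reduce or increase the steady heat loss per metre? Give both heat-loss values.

Critical radius for a cylinder: r_cr = k/h = 0.0120 m = 1.20 cm.
Outer radius after coating: r₂ = 0.00349 + 0.00158 = 0.00507 m.
Since r₁ < r_cr and r₂ ≤ r_cr, the coating moves toward the maximum at r_cr — heat loss rises.
Bare: R = 1/(2πr₁h) = 2.905 m·K/W; Q = 134.5/2.905 = 46.3 W/m.
Coated: R = R_cond + R_conv = 2.316 m·K/W; Q = 134.5/2.316 = 58.1 W/m.

increases: 46.3 → 58.1 W/m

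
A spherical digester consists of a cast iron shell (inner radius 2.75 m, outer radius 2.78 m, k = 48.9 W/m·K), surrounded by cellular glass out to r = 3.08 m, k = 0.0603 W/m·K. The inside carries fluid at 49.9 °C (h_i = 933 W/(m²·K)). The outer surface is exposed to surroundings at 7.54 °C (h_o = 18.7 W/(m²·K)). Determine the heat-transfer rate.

Series thermal resistances, inner to outer:
  R_conv,in = 1/(4πr²h) = 1/(4π·2.75²·933) = 1.128×10^-5 K/W
  R_cast iron = (1/2.75 − 1/2.78)/(4πk) = 0.003924/(4π·48.9) = 6.386×10^-6 K/W
  R_cellular glass = (1/2.78 − 1/3.08)/(4πk) = 0.03504/(4π·0.0603) = 0.04624 K/W
  R_conv,out = 1/(4πr²h) = 1/(4π·3.08²·18.7) = 4.486×10^-4 K/W
ΣR = 1.128×10^-5 + 6.386×10^-6 + 0.04624 + 4.486×10^-4 = 0.04671 K/W
Q = ΔT/ΣR = (49.9 °C − 7.54 °C)/0.04671 = 907 W

Q = 907 W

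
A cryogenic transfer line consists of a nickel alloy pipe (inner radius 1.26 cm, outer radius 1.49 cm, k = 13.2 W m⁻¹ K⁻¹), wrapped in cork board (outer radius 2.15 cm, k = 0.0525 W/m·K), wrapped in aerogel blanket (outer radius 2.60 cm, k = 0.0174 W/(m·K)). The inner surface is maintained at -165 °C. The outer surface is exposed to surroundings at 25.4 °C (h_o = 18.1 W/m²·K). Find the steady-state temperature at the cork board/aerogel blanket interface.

T = -98.5 °C

Treat each layer as a resistance in series:
  R'_nickel alloy = ln(0.0149/0.0126)/(2πk) = 0.1677/(2π·13.2) = 0.002022 m·K/W
  R'_cork board = ln(0.0215/0.0149)/(2πk) = 0.3667/(2π·0.0525) = 1.112 m·K/W
  R'_aerogel blanket = ln(0.0260/0.0215)/(2πk) = 0.1900/(2π·0.0174) = 1.738 m·K/W
  R'_conv,out = 1/(2πr h) = 1/(2π·0.0260·18.1) = 0.3382 m·K/W
ΣR = 0.002022 + 1.112 + 1.738 + 0.3382 = 3.190 m·K/W
Q' = ΔT/ΣR = (-165 °C − 25.4 °C)/3.190 = -59.69 W/m
From the inner boundary to the cork board/aerogel blanket interface, ΣR_partial = 1.114 m·K/W.
T_interface = T_in − Q'·ΣR_partial = -165 °C − (-59.69)(1.114) = -98.5 °C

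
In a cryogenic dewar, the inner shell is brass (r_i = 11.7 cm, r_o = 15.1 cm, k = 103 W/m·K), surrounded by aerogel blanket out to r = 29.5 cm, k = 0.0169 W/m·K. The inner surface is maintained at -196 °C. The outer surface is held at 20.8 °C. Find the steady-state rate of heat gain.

Q = 14.2 W

Resistance network (inner→outer):
  R_brass = (1/0.117 − 1/0.151)/(4πk) = 1.924/(4π·103) = 0.001487 K/W
  R_aerogel blanket = (1/0.151 − 1/0.295)/(4πk) = 3.233/(4π·0.0169) = 15.22 K/W
ΣR = 0.001487 + 15.22 = 15.22 K/W
Q = ΔT/ΣR = (-196 °C − 20.8 °C)/15.22 = -14.2 W
(Negative Q ⇒ heat flows inward; heat gain = 14.2 W.)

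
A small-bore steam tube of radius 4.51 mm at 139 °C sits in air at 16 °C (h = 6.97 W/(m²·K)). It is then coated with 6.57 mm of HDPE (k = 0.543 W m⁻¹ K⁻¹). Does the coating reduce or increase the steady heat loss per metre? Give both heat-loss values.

Critical radius for a cylinder: r_cr = k/h = 0.0779 m = 7.79 cm.
Outer radius after coating: r₂ = 0.00451 + 0.00657 = 0.01108 m.
Since r₁ < r_cr and r₂ ≤ r_cr, the coating moves toward the maximum at r_cr — heat loss rises.
Bare: R = 1/(2πr₁h) = 5.063 m·K/W; Q = 123/5.063 = 24.3 W/m.
Coated: R = R_cond + R_conv = 2.324 m·K/W; Q = 123/2.324 = 52.9 W/m.

increases: 24.3 → 52.9 W/m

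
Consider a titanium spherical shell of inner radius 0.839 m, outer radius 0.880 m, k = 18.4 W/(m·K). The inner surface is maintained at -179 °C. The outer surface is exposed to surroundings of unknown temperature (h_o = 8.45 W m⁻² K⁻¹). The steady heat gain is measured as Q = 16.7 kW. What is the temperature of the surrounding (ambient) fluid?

T_out = 28.1 °C

Series resistances:
  R_titanium = (1/0.839 − 1/0.880)/(4πk) = 0.05553/(4π·18.4) = 2.402×10^-4 K/W
  R_conv,out = 1/(4πr²h) = 1/(4π·0.880²·8.45) = 0.01216 K/W
ΣR = 0.01240 K/W
ΔT = Q·ΣR = 16700 × 0.01240 = 207.1 K
Heat flows inward, so T_out = T_in + ΔT = -179 + 207.1 = 28.1 °C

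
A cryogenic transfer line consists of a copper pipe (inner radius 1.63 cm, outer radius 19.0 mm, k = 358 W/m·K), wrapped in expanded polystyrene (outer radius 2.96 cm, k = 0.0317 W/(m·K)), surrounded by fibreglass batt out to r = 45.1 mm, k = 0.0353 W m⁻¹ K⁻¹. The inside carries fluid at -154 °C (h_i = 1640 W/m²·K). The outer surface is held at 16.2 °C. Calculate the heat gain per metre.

Q' = 41.2 W/m

Resistance network (inner→outer):
  R'_conv,in = 1/(2πr h) = 1/(2π·0.0163·1640) = 0.005954 m·K/W
  R'_copper = ln(0.0190/0.0163)/(2πk) = 0.1533/(2π·358) = 6.814×10^-5 m·K/W
  R'_expanded polystyrene = ln(0.0296/0.0190)/(2πk) = 0.4433/(2π·0.0317) = 2.226 m·K/W
  R'_fibreglass batt = ln(0.0451/0.0296)/(2πk) = 0.4211/(2π·0.0353) = 1.899 m·K/W
ΣR = 0.005954 + 6.814×10^-5 + 2.226 + 1.899 = 4.131 m·K/W
Q' = ΔT/ΣR = (-154 °C − 16.2 °C)/4.131 = -41.2 W/m
(Negative Q' ⇒ heat flows inward; heat gain = 41.2 W/m.)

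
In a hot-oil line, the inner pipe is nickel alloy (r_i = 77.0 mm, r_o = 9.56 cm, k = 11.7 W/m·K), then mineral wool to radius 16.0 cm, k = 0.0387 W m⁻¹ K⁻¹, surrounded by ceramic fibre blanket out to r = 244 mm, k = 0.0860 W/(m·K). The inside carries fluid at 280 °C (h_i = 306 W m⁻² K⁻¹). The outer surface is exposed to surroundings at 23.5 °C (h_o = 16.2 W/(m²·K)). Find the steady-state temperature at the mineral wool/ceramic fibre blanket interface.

Treat each layer as a resistance in series:
  R'_conv,in = 1/(2πr h) = 1/(2π·0.0770·306) = 0.006755 m·K/W
  R'_nickel alloy = ln(0.0956/0.0770)/(2πk) = 0.2164/(2π·11.7) = 0.002943 m·K/W
  R'_mineral wool = ln(0.160/0.0956)/(2πk) = 0.5150/(2π·0.0387) = 2.118 m·K/W
  R'_ceramic fibre blanket = ln(0.244/0.160)/(2πk) = 0.4220/(2π·0.0860) = 0.7810 m·K/W
  R'_conv,out = 1/(2πr h) = 1/(2π·0.244·16.2) = 0.04026 m·K/W
ΣR = 0.006755 + 0.002943 + 2.118 + 0.7810 + 0.04026 = 2.949 m·K/W
Q' = ΔT/ΣR = (280 °C − 23.5 °C)/2.949 = 86.98 W/m
From the inner boundary to the mineral wool/ceramic fibre blanket interface, ΣR_partial = 2.128 m·K/W.
T_interface = T_in − Q'·ΣR_partial = 280 °C − (86.98)(2.128) = 94.9 °C

T = 94.9 °C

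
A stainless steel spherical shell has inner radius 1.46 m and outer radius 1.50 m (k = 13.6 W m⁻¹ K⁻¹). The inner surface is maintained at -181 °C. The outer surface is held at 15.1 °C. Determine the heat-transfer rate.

Q = 4πk·ΔT/(1/r₁ − 1/r₂) = 4π × 13.6 × 196.1 / (1/1.46 − 1/1.50) = 1.83×10^6 W

Q = 1830 kW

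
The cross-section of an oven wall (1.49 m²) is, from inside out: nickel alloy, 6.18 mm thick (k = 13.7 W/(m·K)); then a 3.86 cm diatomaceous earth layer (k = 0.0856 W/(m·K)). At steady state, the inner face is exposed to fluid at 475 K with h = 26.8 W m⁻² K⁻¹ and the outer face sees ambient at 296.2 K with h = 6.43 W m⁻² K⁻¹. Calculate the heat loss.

Resistance network (inner→outer):
  R_conv,in = 1/(hA) = 1/(26.8·1.49) = 0.02504 K/W
  R_nickel alloy = L/(kA) = 0.00618/(13.7·1.49) = 3.027×10^-4 K/W
  R_diatomaceous earth = L/(kA) = 0.0386/(0.0856·1.49) = 0.3026 K/W
  R_conv,out = 1/(hA) = 1/(6.43·1.49) = 0.1044 K/W
ΣR = 0.02504 + 3.027×10^-4 + 0.3026 + 0.1044 = 0.4323 K/W
Q = ΔT/ΣR = (475 K − 296.2 K)/0.4323 = 414 W

Q = 414 W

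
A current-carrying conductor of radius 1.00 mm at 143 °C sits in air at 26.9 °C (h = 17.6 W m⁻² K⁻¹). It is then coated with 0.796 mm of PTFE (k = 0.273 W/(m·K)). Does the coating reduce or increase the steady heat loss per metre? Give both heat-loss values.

increases: 12.8 → 21.6 W/m

Critical radius for a cylinder: r_cr = k/h = 0.0155 m = 1.55 cm.
Outer radius after coating: r₂ = 0.00100 + 7.96×10^-4 = 0.001796 m.
Since r₁ < r_cr and r₂ ≤ r_cr, the coating moves toward the maximum at r_cr — heat loss rises.
Bare: R = 1/(2πr₁h) = 9.043 m·K/W; Q = 116.1/9.043 = 12.8 W/m.
Coated: R = R_cond + R_conv = 5.376 m·K/W; Q = 116.1/5.376 = 21.6 W/m.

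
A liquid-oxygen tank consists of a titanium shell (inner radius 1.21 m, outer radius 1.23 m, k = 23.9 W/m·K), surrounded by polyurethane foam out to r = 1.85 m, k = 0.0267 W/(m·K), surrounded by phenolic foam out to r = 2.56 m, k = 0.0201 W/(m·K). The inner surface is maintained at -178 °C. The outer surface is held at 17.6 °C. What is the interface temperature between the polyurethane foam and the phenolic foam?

Series thermal resistances, inner to outer:
  R_titanium = (1/1.21 − 1/1.23)/(4πk) = 0.01344/(4π·23.9) = 4.474×10^-5 K/W
  R_polyurethane foam = (1/1.23 − 1/1.85)/(4πk) = 0.2725/(4π·0.0267) = 0.8121 K/W
  R_phenolic foam = (1/1.85 − 1/2.56)/(4πk) = 0.1499/(4π·0.0201) = 0.5935 K/W
ΣR = 4.474×10^-5 + 0.8121 + 0.5935 = 1.406 K/W
Q = ΔT/ΣR = (-178 °C − 17.6 °C)/1.406 = -139.1 W
From the inner boundary to the polyurethane foam/phenolic foam interface, ΣR_partial = 0.8121 K/W.
T_interface = T_in − Q·ΣR_partial = -178 °C − (-139.1)(0.8121) = -65.0 °C

T = -65.0 °C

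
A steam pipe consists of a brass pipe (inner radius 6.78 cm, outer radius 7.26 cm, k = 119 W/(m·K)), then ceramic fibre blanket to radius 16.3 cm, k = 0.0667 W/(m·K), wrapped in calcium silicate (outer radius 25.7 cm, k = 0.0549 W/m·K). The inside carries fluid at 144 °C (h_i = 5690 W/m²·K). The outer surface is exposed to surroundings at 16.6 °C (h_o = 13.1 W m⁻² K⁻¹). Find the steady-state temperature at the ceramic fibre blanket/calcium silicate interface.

T = 69.4 °C

Series thermal resistances, inner to outer:
  R'_conv,in = 1/(2πr h) = 1/(2π·0.0678·5690) = 4.126×10^-4 m·K/W
  R'_brass = ln(0.0726/0.0678)/(2πk) = 0.06840/(2π·119) = 9.148×10^-5 m·K/W
  R'_ceramic fibre blanket = ln(0.163/0.0726)/(2πk) = 0.8088/(2π·0.0667) = 1.930 m·K/W
  R'_calcium silicate = ln(0.257/0.163)/(2πk) = 0.4553/(2π·0.0549) = 1.320 m·K/W
  R'_conv,out = 1/(2πr h) = 1/(2π·0.257·13.1) = 0.04727 m·K/W
ΣR = 4.126×10^-4 + 9.148×10^-5 + 1.930 + 1.320 + 0.04727 = 3.298 m·K/W
Q' = ΔT/ΣR = (144 °C − 16.6 °C)/3.298 = 38.63 W/m
From the inner boundary to the ceramic fibre blanket/calcium silicate interface, ΣR_partial = 1.931 m·K/W.
T_interface = T_in − Q'·ΣR_partial = 144 °C − (38.63)(1.931) = 69.4 °C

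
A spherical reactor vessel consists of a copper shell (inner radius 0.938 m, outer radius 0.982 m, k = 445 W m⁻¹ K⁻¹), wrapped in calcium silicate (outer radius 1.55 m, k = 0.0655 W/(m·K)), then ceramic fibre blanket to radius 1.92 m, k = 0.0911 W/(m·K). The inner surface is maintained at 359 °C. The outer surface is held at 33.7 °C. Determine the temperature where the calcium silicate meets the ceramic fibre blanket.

Resistance network (inner→outer):
  R_copper = (1/0.938 − 1/0.982)/(4πk) = 0.04777/(4π·445) = 8.542×10^-6 K/W
  R_calcium silicate = (1/0.982 − 1/1.55)/(4πk) = 0.3732/(4π·0.0655) = 0.4534 K/W
  R_ceramic fibre blanket = (1/1.55 − 1/1.92)/(4πk) = 0.1243/(4π·0.0911) = 0.1086 K/W
ΣR = 8.542×10^-6 + 0.4534 + 0.1086 = 0.5620 K/W
Q = ΔT/ΣR = (359 °C − 33.7 °C)/0.5620 = 578.8 W
From the inner boundary to the calcium silicate/ceramic fibre blanket interface, ΣR_partial = 0.4534 K/W.
T_interface = T_in − Q·ΣR_partial = 359 °C − (578.8)(0.4534) = 96.6 °C

T = 96.6 °C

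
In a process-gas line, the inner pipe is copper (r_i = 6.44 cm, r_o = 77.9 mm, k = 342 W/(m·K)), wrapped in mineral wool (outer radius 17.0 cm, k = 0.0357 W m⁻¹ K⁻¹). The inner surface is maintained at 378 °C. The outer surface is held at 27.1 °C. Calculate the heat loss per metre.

Q' = 101 W/m

Treat each layer as a resistance in series:
  R'_copper = ln(0.0779/0.0644)/(2πk) = 0.1903/(2π·342) = 8.856×10^-5 m·K/W
  R'_mineral wool = ln(0.170/0.0779)/(2πk) = 0.7804/(2π·0.0357) = 3.479 m·K/W
ΣR = 8.856×10^-5 + 3.479 = 3.479 m·K/W
Q' = ΔT/ΣR = (378 °C − 27.1 °C)/3.479 = 101 W/m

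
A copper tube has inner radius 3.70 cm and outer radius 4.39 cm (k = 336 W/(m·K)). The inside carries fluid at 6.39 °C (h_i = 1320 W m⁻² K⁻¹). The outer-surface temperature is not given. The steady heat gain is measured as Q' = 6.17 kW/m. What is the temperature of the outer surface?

T_out = 27.0 °C

Sum the resistances:
  R'_conv,in = 1/(2πr h) = 1/(2π·0.0370·1320) = 0.003259 m·K/W
  R'_copper = ln(0.0439/0.0370)/(2πk) = 0.1710/(2π·336) = 8.100×10^-5 m·K/W
ΣR = 0.003340 m·K/W
ΔT = Q'·ΣR = 6170 × 0.003340 = 20.61 K
Heat flows inward, so T_out = T_in + ΔT = 6.39 + 20.61 = 27.0 °C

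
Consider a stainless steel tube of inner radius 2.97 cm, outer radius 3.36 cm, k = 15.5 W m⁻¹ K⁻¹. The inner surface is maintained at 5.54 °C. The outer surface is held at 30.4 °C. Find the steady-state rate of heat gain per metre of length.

Q' = 2πk·ΔT/ln(r₂/r₁) = 2π × 15.5 × 24.86 / ln(0.0336/0.0297) = 19600 W/m

Q' = 19600 W/m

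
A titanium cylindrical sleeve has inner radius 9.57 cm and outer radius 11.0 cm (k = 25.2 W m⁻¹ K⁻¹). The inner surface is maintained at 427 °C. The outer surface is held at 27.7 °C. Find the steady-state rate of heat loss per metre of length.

Q' = 2πk·ΔT/ln(r₂/r₁) = 2π × 25.2 × 399.3 / ln(0.110/0.0957) = 4.54×10^5 W/m

Q' = 454 kW/m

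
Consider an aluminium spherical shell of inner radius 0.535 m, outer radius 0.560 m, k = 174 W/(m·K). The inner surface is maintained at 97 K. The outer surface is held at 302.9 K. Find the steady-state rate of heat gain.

Q = 4πk·ΔT/(1/r₁ − 1/r₂) = 4π × 174 × 205.9 / (1/0.535 − 1/0.560) = 5.40×10^6 W

Q = 5400 kW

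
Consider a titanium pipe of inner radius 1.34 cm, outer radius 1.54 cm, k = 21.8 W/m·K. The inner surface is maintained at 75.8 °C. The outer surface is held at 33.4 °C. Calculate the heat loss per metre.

Q' = 41700 W/m

Q' = 2πk·ΔT/ln(r₂/r₁) = 2π × 21.8 × 42.4 / ln(0.0154/0.0134) = 41700 W/m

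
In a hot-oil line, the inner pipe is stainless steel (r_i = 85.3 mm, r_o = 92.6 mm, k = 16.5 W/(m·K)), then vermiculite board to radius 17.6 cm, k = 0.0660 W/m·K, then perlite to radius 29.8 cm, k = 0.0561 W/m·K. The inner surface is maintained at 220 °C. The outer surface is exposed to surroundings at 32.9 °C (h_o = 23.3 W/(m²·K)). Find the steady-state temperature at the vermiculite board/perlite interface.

T = 125 °C

Series thermal resistances, inner to outer:
  R'_stainless steel = ln(0.0926/0.0853)/(2πk) = 0.08211/(2π·16.5) = 7.921×10^-4 m·K/W
  R'_vermiculite board = ln(0.176/0.0926)/(2πk) = 0.6422/(2π·0.0660) = 1.549 m·K/W
  R'_perlite = ln(0.298/0.176)/(2πk) = 0.5266/(2π·0.0561) = 1.494 m·K/W
  R'_conv,out = 1/(2πr h) = 1/(2π·0.298·23.3) = 0.02292 m·K/W
ΣR = 7.921×10^-4 + 1.549 + 1.494 + 0.02292 = 3.067 m·K/W
Q' = ΔT/ΣR = (220 °C − 32.9 °C)/3.067 = 61.00 W/m
From the inner boundary to the vermiculite board/perlite interface, ΣR_partial = 1.550 m·K/W.
T_interface = T_in − Q'·ΣR_partial = 220 °C − (61.00)(1.550) = 125 °C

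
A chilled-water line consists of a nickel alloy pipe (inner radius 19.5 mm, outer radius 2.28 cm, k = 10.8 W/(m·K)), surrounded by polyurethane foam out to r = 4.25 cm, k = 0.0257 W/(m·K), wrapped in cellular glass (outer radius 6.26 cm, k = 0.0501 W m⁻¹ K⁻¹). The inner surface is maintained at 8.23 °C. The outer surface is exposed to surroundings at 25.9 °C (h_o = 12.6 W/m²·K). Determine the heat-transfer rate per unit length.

Series thermal resistances, inner to outer:
  R'_nickel alloy = ln(0.0228/0.0195)/(2πk) = 0.1563/(2π·10.8) = 0.002304 m·K/W
  R'_polyurethane foam = ln(0.0425/0.0228)/(2πk) = 0.6227/(2π·0.0257) = 3.857 m·K/W
  R'_cellular glass = ln(0.0626/0.0425)/(2πk) = 0.3873/(2π·0.0501) = 1.230 m·K/W
  R'_conv,out = 1/(2πr h) = 1/(2π·0.0626·12.6) = 0.2018 m·K/W
ΣR = 0.002304 + 3.857 + 1.230 + 0.2018 = 5.291 m·K/W
Q' = ΔT/ΣR = (8.23 °C − 25.9 °C)/5.291 = -3.34 W/m
(Negative Q' ⇒ heat flows inward; heat gain = 3.34 W/m.)

Q' = 3.34 W/m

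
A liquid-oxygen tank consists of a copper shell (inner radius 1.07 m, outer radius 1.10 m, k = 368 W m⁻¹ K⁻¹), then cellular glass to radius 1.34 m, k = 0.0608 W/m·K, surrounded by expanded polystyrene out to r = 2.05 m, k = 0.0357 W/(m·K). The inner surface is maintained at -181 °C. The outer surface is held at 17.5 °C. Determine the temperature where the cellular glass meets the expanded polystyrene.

Resistance network (inner→outer):
  R_copper = (1/1.07 − 1/1.10)/(4πk) = 0.02549/(4π·368) = 5.512×10^-6 K/W
  R_cellular glass = (1/1.10 − 1/1.34)/(4πk) = 0.1628/(4π·0.0608) = 0.2131 K/W
  R_expanded polystyrene = (1/1.34 − 1/2.05)/(4πk) = 0.2585/(4π·0.0357) = 0.5761 K/W
ΣR = 5.512×10^-6 + 0.2131 + 0.5761 = 0.7892 K/W
Q = ΔT/ΣR = (-181 °C − 17.5 °C)/0.7892 = -251.5 W
From the inner boundary to the cellular glass/expanded polystyrene interface, ΣR_partial = 0.2131 K/W.
T_interface = T_in − Q·ΣR_partial = -181 °C − (-251.5)(0.2131) = -127 °C

T = -127 °C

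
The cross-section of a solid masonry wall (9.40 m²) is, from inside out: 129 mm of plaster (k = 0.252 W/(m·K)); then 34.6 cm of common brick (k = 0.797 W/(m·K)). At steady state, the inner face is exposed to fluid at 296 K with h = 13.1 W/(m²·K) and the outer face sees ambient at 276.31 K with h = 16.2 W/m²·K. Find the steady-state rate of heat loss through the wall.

Series thermal resistances, inner to outer:
  R_conv,in = 1/(hA) = 1/(13.1·9.40) = 0.008121 K/W
  R_plaster = L/(kA) = 0.129/(0.252·9.40) = 0.05446 K/W
  R_common brick = L/(kA) = 0.346/(0.797·9.40) = 0.04618 K/W
  R_conv,out = 1/(hA) = 1/(16.2·9.40) = 0.006567 K/W
ΣR = 0.008121 + 0.05446 + 0.04618 + 0.006567 = 0.1153 K/W
Q = ΔT/ΣR = (296 K − 276.31 K)/0.1153 = 171 W

Q = 171 W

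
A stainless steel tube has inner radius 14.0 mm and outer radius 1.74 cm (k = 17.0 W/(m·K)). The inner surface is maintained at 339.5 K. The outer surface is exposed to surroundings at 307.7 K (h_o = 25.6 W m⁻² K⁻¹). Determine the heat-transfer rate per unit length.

Q' = 88.5 W/m

Treat each layer as a resistance in series:
  R'_stainless steel = ln(0.0174/0.0140)/(2πk) = 0.2174/(2π·17.0) = 0.002035 m·K/W
  R'_conv,out = 1/(2πr h) = 1/(2π·0.0174·25.6) = 0.3573 m·K/W
ΣR = 0.002035 + 0.3573 = 0.3593 m·K/W
Q' = ΔT/ΣR = (339.5 K − 307.7 K)/0.3593 = 88.5 W/m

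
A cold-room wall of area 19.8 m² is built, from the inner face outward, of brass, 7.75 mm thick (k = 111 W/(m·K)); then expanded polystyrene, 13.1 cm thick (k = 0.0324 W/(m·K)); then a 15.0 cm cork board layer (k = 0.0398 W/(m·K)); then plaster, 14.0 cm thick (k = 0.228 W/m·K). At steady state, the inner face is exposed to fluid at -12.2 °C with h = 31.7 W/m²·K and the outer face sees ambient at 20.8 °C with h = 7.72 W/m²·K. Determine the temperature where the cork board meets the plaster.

T = 17.9 °C

Resistance network (inner→outer):
  R_conv,in = 1/(hA) = 1/(31.7·19.8) = 0.001593 K/W
  R_brass = L/(kA) = 0.00775/(111·19.8) = 3.526×10^-6 K/W
  R_expanded polystyrene = L/(kA) = 0.131/(0.0324·19.8) = 0.2042 K/W
  R_cork board = L/(kA) = 0.150/(0.0398·19.8) = 0.1903 K/W
  R_plaster = L/(kA) = 0.140/(0.228·19.8) = 0.03101 K/W
  R_conv,out = 1/(hA) = 1/(7.72·19.8) = 0.006542 K/W
ΣR = 0.001593 + 3.526×10^-6 + 0.2042 + 0.1903 + 0.03101 + 0.006542 = 0.4336 K/W
Q = ΔT/ΣR = (-12.2 °C − 20.8 °C)/0.4336 = -76.11 W
From the inner boundary to the cork board/plaster interface, ΣR_partial = 0.3961 K/W.
T_interface = T_in − Q·ΣR_partial = -12.2 °C − (-76.11)(0.3961) = 17.9 °C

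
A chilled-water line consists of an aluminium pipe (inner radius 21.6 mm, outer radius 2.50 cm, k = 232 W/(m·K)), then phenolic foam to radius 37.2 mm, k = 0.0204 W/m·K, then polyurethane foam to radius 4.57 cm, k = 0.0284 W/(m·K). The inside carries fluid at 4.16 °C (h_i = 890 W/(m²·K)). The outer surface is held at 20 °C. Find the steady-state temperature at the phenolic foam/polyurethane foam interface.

T = 15.7 °C

Series thermal resistances, inner to outer:
  R'_conv,in = 1/(2πr h) = 1/(2π·0.0216·890) = 0.008279 m·K/W
  R'_aluminium = ln(0.0250/0.0216)/(2πk) = 0.1462/(2π·232) = 1.003×10^-4 m·K/W
  R'_phenolic foam = ln(0.0372/0.0250)/(2πk) = 0.3974/(2π·0.0204) = 3.101 m·K/W
  R'_polyurethane foam = ln(0.0457/0.0372)/(2πk) = 0.2058/(2π·0.0284) = 1.153 m·K/W
ΣR = 0.008279 + 1.003×10^-4 + 3.101 + 1.153 = 4.262 m·K/W
Q' = ΔT/ΣR = (4.16 °C − 20 °C)/4.262 = -3.717 W/m
From the inner boundary to the phenolic foam/polyurethane foam interface, ΣR_partial = 3.109 m·K/W.
T_interface = T_in − Q'·ΣR_partial = 4.16 °C − (-3.717)(3.109) = 15.7 °C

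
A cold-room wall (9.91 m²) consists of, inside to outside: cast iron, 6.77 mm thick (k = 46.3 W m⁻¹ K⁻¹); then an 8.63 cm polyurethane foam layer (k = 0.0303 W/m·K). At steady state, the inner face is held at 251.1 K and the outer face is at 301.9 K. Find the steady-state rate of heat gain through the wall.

Q = 177 W

Resistance network (inner→outer):
  R_cast iron = L/(kA) = 0.00677/(46.3·9.91) = 1.475×10^-5 K/W
  R_polyurethane foam = L/(kA) = 0.0863/(0.0303·9.91) = 0.2874 K/W
ΣR = 1.475×10^-5 + 0.2874 = 0.2874 K/W
Q = ΔT/ΣR = (251.1 K − 301.9 K)/0.2874 = -177 W
(Negative Q ⇒ heat flows inward; heat gain = 177 W.)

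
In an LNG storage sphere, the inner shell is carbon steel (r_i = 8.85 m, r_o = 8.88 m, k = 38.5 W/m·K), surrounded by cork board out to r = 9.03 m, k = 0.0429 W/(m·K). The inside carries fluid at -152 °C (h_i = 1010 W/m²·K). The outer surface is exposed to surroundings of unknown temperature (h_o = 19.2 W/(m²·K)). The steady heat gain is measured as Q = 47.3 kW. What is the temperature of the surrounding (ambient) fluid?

T_out = 14.6 °C

Sum the resistances:
  R_conv,in = 1/(4πr²h) = 1/(4π·8.85²·1010) = 1.006×10^-6 K/W
  R_carbon steel = (1/8.85 − 1/8.88)/(4πk) = 3.817×10^-4/(4π·38.5) = 7.890×10^-7 K/W
  R_cork board = (1/8.88 − 1/9.03)/(4πk) = 0.001871/(4π·0.0429) = 0.003470 K/W
  R_conv,out = 1/(4πr²h) = 1/(4π·9.03²·19.2) = 5.083×10^-5 K/W
ΣR = 0.003523 K/W
ΔT = Q·ΣR = 47300 × 0.003523 = 166.6 K
Heat flows inward, so T_out = T_in + ΔT = -152 + 166.6 = 14.6 °C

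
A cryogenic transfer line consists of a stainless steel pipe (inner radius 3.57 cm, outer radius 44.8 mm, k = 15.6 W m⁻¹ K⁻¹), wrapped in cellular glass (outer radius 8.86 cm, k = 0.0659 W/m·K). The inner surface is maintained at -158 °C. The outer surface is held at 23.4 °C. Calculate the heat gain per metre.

Series thermal resistances, inner to outer:
  R'_stainless steel = ln(0.0448/0.0357)/(2πk) = 0.2271/(2π·15.6) = 0.002316 m·K/W
  R'_cellular glass = ln(0.0886/0.0448)/(2πk) = 0.6819/(2π·0.0659) = 1.647 m·K/W
ΣR = 0.002316 + 1.647 = 1.649 m·K/W
Q' = ΔT/ΣR = (-158 °C − 23.4 °C)/1.649 = -110 W/m
(Negative Q' ⇒ heat flows inward; heat gain = 110 W/m.)

Q' = 110 W/m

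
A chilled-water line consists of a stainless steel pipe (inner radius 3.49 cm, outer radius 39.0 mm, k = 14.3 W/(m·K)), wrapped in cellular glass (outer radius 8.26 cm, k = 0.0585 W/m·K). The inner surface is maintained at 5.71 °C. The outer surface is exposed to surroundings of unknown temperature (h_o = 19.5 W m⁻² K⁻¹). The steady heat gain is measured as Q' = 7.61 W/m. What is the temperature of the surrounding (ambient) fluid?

T_out = 22.0 °C

Series resistances:
  R'_stainless steel = ln(0.0390/0.0349)/(2πk) = 0.1111/(2π·14.3) = 0.001236 m·K/W
  R'_cellular glass = ln(0.0826/0.0390)/(2πk) = 0.7504/(2π·0.0585) = 2.042 m·K/W
  R'_conv,out = 1/(2πr h) = 1/(2π·0.0826·19.5) = 0.09881 m·K/W
ΣR = 2.142 m·K/W
ΔT = Q'·ΣR = 7.61 × 2.142 = 16.30 K
Heat flows inward, so T_out = T_in + ΔT = 5.71 + 16.30 = 22.0 °C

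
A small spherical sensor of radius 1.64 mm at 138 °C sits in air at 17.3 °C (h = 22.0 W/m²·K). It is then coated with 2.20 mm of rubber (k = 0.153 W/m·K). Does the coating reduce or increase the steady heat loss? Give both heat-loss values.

increases: 0.0897 → 0.283 W

Critical radius for a sphere: r_cr = 2k/h = 0.0139 m = 1.39 cm.
Outer radius after coating: r₂ = 0.00164 + 0.00220 = 0.00384 m.
Since r₁ < r_cr and r₂ ≤ r_cr, the coating moves toward the maximum at r_cr — heat loss rises.
Bare: R = 1/(4πr₁²h) = 1345 K/W; Q = 120.7/1345 = 0.0897 W.
Coated: R = R_cond + R_conv = 427.0 K/W; Q = 120.7/427.0 = 0.283 W.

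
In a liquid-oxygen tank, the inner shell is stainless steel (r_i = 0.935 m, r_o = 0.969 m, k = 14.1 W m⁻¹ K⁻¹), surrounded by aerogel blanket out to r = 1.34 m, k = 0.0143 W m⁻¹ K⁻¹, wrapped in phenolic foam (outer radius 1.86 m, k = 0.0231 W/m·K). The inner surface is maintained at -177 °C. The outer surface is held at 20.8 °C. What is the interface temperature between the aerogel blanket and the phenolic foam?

T = -40.8 °C

Series thermal resistances, inner to outer:
  R_stainless steel = (1/0.935 − 1/0.969)/(4πk) = 0.03753/(4π·14.1) = 2.118×10^-4 K/W
  R_aerogel blanket = (1/0.969 − 1/1.34)/(4πk) = 0.2857/(4π·0.0143) = 1.590 K/W
  R_phenolic foam = (1/1.34 − 1/1.86)/(4πk) = 0.2086/(4π·0.0231) = 0.7187 K/W
ΣR = 2.118×10^-4 + 1.590 + 0.7187 = 2.309 K/W
Q = ΔT/ΣR = (-177 °C − 20.8 °C)/2.309 = -85.66 W
From the inner boundary to the aerogel blanket/phenolic foam interface, ΣR_partial = 1.590 K/W.
T_interface = T_in − Q·ΣR_partial = -177 °C − (-85.66)(1.590) = -40.8 °C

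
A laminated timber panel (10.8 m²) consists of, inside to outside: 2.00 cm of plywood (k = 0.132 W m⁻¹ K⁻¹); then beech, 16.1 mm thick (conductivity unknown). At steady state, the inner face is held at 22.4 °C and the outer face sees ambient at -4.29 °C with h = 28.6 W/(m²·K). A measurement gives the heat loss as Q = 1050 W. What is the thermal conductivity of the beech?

ΣR = ΔT/Q = |22.4 − -4.29|/1050 = 0.02542 K/W
Known resistances:
  R_plywood = L/(kA) = 0.0200/(0.132·10.8) = 0.01403 K/W
  R_conv,out = 1/(hA) = 1/(28.6·10.8) = 0.003238 K/W
R_beech = ΣR − ΣR_known = 0.02542 − 0.01727 = 0.008150 K/W
L/(kA) = 0.008150 ⇒ k = 0.0161/(0.008150·10.8) = 0.183 W/m·K

k = 0.183 W/m·K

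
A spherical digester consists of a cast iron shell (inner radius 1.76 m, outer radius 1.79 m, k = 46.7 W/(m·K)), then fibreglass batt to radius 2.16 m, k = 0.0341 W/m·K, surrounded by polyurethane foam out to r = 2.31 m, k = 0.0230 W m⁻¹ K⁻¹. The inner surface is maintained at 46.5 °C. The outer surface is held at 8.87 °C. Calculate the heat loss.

Q = 115 W

Resistance network (inner→outer):
  R_cast iron = (1/1.76 − 1/1.79)/(4πk) = 0.009523/(4π·46.7) = 1.623×10^-5 K/W
  R_fibreglass batt = (1/1.79 − 1/2.16)/(4πk) = 0.09570/(4π·0.0341) = 0.2233 K/W
  R_polyurethane foam = (1/2.16 − 1/2.31)/(4πk) = 0.03006/(4π·0.0230) = 0.1040 K/W
ΣR = 1.623×10^-5 + 0.2233 + 0.1040 = 0.3273 K/W
Q = ΔT/ΣR = (46.5 °C − 8.87 °C)/0.3273 = 115 W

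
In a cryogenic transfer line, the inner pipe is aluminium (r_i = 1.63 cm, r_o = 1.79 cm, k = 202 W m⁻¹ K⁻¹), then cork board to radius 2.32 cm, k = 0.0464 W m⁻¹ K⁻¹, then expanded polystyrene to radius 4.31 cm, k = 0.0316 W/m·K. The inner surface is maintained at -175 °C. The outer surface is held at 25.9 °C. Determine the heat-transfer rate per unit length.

Treat each layer as a resistance in series:
  R'_aluminium = ln(0.0179/0.0163)/(2πk) = 0.09364/(2π·202) = 7.378×10^-5 m·K/W
  R'_cork board = ln(0.0232/0.0179)/(2πk) = 0.2594/(2π·0.0464) = 0.8896 m·K/W
  R'_expanded polystyrene = ln(0.0431/0.0232)/(2πk) = 0.6194/(2π·0.0316) = 3.119 m·K/W
ΣR = 7.378×10^-5 + 0.8896 + 3.119 = 4.009 m·K/W
Q' = ΔT/ΣR = (-175 °C − 25.9 °C)/4.009 = -50.1 W/m
(Negative Q' ⇒ heat flows inward; heat gain = 50.1 W/m.)

Q' = 50.1 W/m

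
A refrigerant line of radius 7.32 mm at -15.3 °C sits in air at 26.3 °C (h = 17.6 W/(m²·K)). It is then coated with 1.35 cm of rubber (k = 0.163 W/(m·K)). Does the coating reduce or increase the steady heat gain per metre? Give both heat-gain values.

reduces: 33.7 → 28.6 W/m

Critical radius for a cylinder: r_cr = k/h = 0.00926 m = 0.926 cm.
Outer radius after coating: r₂ = 0.00732 + 0.0135 = 0.02082 m.
r₁ < r_cr < r₂: heat gain rises to a maximum at r_cr then falls. Whether the coating helps depends on whether Q(r₂) has dropped back below Q(r₁).
Bare: R = 1/(2πr₁h) = 1.235 m·K/W; Q = 41.6/1.235 = 33.7 W/m.
Coated: R = R_cond + R_conv = 1.455 m·K/W; Q = 41.6/1.455 = 28.6 W/m.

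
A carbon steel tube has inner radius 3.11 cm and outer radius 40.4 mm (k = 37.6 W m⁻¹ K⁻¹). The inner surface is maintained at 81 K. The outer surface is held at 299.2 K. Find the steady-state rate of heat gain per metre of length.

Q' = 2πk·ΔT/ln(r₂/r₁) = 2π × 37.6 × 218.2 / ln(0.0404/0.0311) = 1.97×10^5 W/m

Q' = 197 kW/m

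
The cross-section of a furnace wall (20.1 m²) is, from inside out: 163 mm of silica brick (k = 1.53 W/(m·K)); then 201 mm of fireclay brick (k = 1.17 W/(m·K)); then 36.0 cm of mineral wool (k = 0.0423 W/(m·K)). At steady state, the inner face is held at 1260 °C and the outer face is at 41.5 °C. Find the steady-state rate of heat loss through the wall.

Treat each layer as a resistance in series:
  R_silica brick = L/(kA) = 0.163/(1.53·20.1) = 0.005300 K/W
  R_fireclay brick = L/(kA) = 0.201/(1.17·20.1) = 0.008547 K/W
  R_mineral wool = L/(kA) = 0.360/(0.0423·20.1) = 0.4234 K/W
ΣR = 0.005300 + 0.008547 + 0.4234 = 0.4372 K/W
Q = ΔT/ΣR = (1260 °C − 41.5 °C)/0.4372 = 2790 W

Q = 2.79 kW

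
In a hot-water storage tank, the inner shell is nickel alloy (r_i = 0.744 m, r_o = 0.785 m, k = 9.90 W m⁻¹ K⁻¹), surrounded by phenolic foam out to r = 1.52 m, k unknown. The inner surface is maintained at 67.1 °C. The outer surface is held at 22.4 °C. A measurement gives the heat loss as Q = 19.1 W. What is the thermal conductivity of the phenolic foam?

ΣR = ΔT/Q = |67.1 − 22.4|/19.1 = 2.340 K/W
Known resistances:
  R_nickel alloy = (1/0.744 − 1/0.785)/(4πk) = 0.07020/(4π·9.90) = 5.643×10^-4 K/W
R_phenolic foam = ΣR − ΣR_known = 2.340 − 5.643×10^-4 = 2.339 K/W
(1/r₁−1/r₂)/(4πk) = 2.339 ⇒ k = 0.6160/(4π·2.339) = 0.0210 W/m·K

k = 0.0210 W/m·K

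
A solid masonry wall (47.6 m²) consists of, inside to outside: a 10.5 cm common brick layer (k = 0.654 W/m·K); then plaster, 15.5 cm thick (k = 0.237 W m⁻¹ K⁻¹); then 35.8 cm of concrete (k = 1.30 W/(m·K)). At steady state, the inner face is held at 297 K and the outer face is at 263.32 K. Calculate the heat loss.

Q = 1470 W

Treat each layer as a resistance in series:
  R_common brick = L/(kA) = 0.105/(0.654·47.6) = 0.003373 K/W
  R_plaster = L/(kA) = 0.155/(0.237·47.6) = 0.01374 K/W
  R_concrete = L/(kA) = 0.358/(1.30·47.6) = 0.005785 K/W
ΣR = 0.003373 + 0.01374 + 0.005785 = 0.02290 K/W
Q = ΔT/ΣR = (297 K − 263.32 K)/0.02290 = 1470 W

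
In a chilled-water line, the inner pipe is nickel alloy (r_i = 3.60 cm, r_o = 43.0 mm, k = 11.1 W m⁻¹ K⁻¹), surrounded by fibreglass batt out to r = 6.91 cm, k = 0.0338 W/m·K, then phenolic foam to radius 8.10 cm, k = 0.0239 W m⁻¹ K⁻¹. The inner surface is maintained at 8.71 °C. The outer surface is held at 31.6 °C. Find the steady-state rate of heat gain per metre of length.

Q' = 6.95 W/m

Treat each layer as a resistance in series:
  R'_nickel alloy = ln(0.0430/0.0360)/(2πk) = 0.1777/(2π·11.1) = 0.002548 m·K/W
  R'_fibreglass batt = ln(0.0691/0.0430)/(2πk) = 0.4744/(2π·0.0338) = 2.234 m·K/W
  R'_phenolic foam = ln(0.0810/0.0691)/(2πk) = 0.1589/(2π·0.0239) = 1.058 m·K/W
ΣR = 0.002548 + 2.234 + 1.058 = 3.295 m·K/W
Q' = ΔT/ΣR = (8.71 °C − 31.6 °C)/3.295 = -6.95 W/m
(Negative Q' ⇒ heat flows inward; heat gain = 6.95 W/m.)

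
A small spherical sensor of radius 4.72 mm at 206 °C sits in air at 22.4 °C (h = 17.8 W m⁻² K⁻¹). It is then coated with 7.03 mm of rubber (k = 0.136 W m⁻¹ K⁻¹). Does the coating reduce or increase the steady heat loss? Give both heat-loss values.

increases: 0.915 → 1.72 W

Critical radius for a sphere: r_cr = 2k/h = 0.0153 m = 1.53 cm.
Outer radius after coating: r₂ = 0.00472 + 0.00703 = 0.01175 m.
Since r₁ < r_cr and r₂ ≤ r_cr, the coating moves toward the maximum at r_cr — heat loss rises.
Bare: R = 1/(4πr₁²h) = 200.7 K/W; Q = 183.6/200.7 = 0.915 W.
Coated: R = R_cond + R_conv = 106.6 K/W; Q = 183.6/106.6 = 1.72 W.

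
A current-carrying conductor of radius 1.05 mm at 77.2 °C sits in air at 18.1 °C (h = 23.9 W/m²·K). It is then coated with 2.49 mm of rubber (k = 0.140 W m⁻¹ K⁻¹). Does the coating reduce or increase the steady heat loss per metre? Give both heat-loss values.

increases: 9.32 → 18.1 W/m

Critical radius for a cylinder: r_cr = k/h = 0.00586 m = 0.586 cm.
Outer radius after coating: r₂ = 0.00105 + 0.00249 = 0.00354 m.
Since r₁ < r_cr and r₂ ≤ r_cr, the coating moves toward the maximum at r_cr — heat loss rises.
Bare: R = 1/(2πr₁h) = 6.342 m·K/W; Q = 59.1/6.342 = 9.32 W/m.
Coated: R = R_cond + R_conv = 3.263 m·K/W; Q = 59.1/3.263 = 18.1 W/m.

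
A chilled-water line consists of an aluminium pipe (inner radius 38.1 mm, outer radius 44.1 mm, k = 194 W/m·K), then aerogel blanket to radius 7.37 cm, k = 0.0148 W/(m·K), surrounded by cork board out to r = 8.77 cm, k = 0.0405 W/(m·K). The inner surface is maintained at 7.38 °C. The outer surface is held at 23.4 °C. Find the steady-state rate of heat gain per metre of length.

Resistance network (inner→outer):
  R'_aluminium = ln(0.0441/0.0381)/(2πk) = 0.1462/(2π·194) = 1.200×10^-4 m·K/W
  R'_aerogel blanket = ln(0.0737/0.0441)/(2πk) = 0.5135/(2π·0.0148) = 5.522 m·K/W
  R'_cork board = ln(0.0877/0.0737)/(2πk) = 0.1739/(2π·0.0405) = 0.6835 m·K/W
ΣR = 1.200×10^-4 + 5.522 + 0.6835 = 6.206 m·K/W
Q' = ΔT/ΣR = (7.38 °C − 23.4 °C)/6.206 = -2.58 W/m
(Negative Q' ⇒ heat flows inward; heat gain = 2.58 W/m.)

Q' = 2.58 W/m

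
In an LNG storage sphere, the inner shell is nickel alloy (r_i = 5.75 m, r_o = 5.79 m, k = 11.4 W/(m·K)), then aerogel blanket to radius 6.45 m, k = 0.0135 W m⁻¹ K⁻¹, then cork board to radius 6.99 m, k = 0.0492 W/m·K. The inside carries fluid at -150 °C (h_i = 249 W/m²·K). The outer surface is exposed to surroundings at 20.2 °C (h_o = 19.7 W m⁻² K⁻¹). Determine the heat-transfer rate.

Treat each layer as a resistance in series:
  R_conv,in = 1/(4πr²h) = 1/(4π·5.75²·249) = 9.666×10^-6 K/W
  R_nickel alloy = (1/5.75 − 1/5.79)/(4πk) = 0.001201/(4π·11.4) = 8.387×10^-6 K/W
  R_aerogel blanket = (1/5.79 − 1/6.45)/(4πk) = 0.01767/(4π·0.0135) = 0.1042 K/W
  R_cork board = (1/6.45 − 1/6.99)/(4πk) = 0.01198/(4π·0.0492) = 0.01937 K/W
  R_conv,out = 1/(4πr²h) = 1/(4π·6.99²·19.7) = 8.267×10^-5 K/W
ΣR = 9.666×10^-6 + 8.387×10^-6 + 0.1042 + 0.01937 + 8.267×10^-5 = 0.1237 K/W
Q = ΔT/ΣR = (-150 °C − 20.2 °C)/0.1237 = -1380 W
(Negative Q ⇒ heat flows inward; heat gain = 1380 W.)

Q = 1380 W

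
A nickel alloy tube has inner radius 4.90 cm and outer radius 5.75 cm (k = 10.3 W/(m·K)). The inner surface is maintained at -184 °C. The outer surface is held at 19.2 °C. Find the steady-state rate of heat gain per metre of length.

Q' = 2πk·ΔT/ln(r₂/r₁) = 2π × 10.3 × 203.2 / ln(0.0575/0.0490) = 82200 W/m

Q' = 82.2 kW/m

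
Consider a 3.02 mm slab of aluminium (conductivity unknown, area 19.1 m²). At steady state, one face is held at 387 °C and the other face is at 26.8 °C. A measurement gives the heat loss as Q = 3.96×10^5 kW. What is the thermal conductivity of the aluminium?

k = 174 W/m·K

ΣR = ΔT/Q = |387 − 26.8|/3.96×10^8 = 9.096×10^-7 K/W
L/(kA) = 9.096×10^-7 ⇒ k = 0.00302/(9.096×10^-7·19.1) = 174 W/m·K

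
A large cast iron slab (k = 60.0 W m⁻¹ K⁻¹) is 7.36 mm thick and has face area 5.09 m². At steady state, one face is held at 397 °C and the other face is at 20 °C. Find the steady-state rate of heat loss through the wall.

Q = kA·ΔT/L = 60.0 × 5.09 × |397 °C − 20 °C| / 0.00736 = 1.56×10^7 W

Q = 1.56×10^7 W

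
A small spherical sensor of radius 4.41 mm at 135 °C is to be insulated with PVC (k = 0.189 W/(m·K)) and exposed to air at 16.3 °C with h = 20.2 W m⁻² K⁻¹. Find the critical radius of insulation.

For a sphere, r_cr = 2k_ins/h = 2·0.189/20.2 = 0.0187 m = 1.87 cm

r_cr = 1.87 cm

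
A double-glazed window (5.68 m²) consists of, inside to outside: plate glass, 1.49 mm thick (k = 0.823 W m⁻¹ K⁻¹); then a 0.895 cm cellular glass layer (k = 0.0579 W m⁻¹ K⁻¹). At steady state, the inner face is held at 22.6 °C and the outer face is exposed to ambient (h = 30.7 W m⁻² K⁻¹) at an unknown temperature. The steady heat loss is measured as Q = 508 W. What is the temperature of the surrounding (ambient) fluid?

Series resistances:
  R_plate glass = L/(kA) = 0.00149/(0.823·5.68) = 3.187×10^-4 K/W
  R_cellular glass = L/(kA) = 0.00895/(0.0579·5.68) = 0.02721 K/W
  R_conv,out = 1/(hA) = 1/(30.7·5.68) = 0.005735 K/W
ΣR = 0.03327 K/W
ΔT = Q·ΣR = 508 × 0.03327 = 16.90 K
Heat flows outward, so T_out = T_in − ΔT = 22.6 − 16.90 = 5.70 °C

T_out = 5.70 °C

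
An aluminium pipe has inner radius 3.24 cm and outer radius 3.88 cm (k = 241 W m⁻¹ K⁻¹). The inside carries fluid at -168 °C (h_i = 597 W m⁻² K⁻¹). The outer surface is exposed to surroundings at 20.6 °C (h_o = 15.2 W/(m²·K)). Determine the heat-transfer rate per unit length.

Treat each layer as a resistance in series:
  R'_conv,in = 1/(2πr h) = 1/(2π·0.0324·597) = 0.008228 m·K/W
  R'_aluminium = ln(0.0388/0.0324)/(2πk) = 0.1803/(2π·241) = 1.190×10^-4 m·K/W
  R'_conv,out = 1/(2πr h) = 1/(2π·0.0388·15.2) = 0.2699 m·K/W
ΣR = 0.008228 + 1.190×10^-4 + 0.2699 = 0.2782 m·K/W
Q' = ΔT/ΣR = (-168 °C − 20.6 °C)/0.2782 = -678 W/m
(Negative Q' ⇒ heat flows inward; heat gain = 678 W/m.)

Q' = 678 W/m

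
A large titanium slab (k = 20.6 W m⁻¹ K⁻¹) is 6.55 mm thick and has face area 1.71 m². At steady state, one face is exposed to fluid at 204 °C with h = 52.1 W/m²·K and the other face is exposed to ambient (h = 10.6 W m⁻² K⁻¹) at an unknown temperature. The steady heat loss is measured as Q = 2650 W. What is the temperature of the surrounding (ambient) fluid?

Sum the resistances:
  R_conv,in = 1/(hA) = 1/(52.1·1.71) = 0.01122 K/W
  R_titanium = L/(kA) = 0.00655/(20.6·1.71) = 1.859×10^-4 K/W
  R_conv,out = 1/(hA) = 1/(10.6·1.71) = 0.05517 K/W
ΣR = 0.06658 K/W
ΔT = Q·ΣR = 2650 × 0.06658 = 176.4 K
Heat flows outward, so T_out = T_in − ΔT = 204 − 176.4 = 27.6 °C

T_out = 27.6 °C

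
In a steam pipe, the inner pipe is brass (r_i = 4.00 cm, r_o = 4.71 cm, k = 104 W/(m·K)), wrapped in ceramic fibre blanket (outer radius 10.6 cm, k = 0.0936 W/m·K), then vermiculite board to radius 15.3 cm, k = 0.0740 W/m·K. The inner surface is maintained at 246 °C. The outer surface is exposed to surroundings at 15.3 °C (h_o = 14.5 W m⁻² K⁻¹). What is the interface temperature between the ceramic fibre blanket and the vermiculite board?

Series thermal resistances, inner to outer:
  R'_brass = ln(0.0471/0.0400)/(2πk) = 0.1634/(2π·104) = 2.500×10^-4 m·K/W
  R'_ceramic fibre blanket = ln(0.106/0.0471)/(2πk) = 0.8112/(2π·0.0936) = 1.379 m·K/W
  R'_vermiculite board = ln(0.153/0.106)/(2πk) = 0.3670/(2π·0.0740) = 0.7893 m·K/W
  R'_conv,out = 1/(2πr h) = 1/(2π·0.153·14.5) = 0.07174 m·K/W
ΣR = 2.500×10^-4 + 1.379 + 0.7893 + 0.07174 = 2.240 m·K/W
Q' = ΔT/ΣR = (246 °C − 15.3 °C)/2.240 = 103.0 W/m
From the inner boundary to the ceramic fibre blanket/vermiculite board interface, ΣR_partial = 1.379 m·K/W.
T_interface = T_in − Q'·ΣR_partial = 246 °C − (103.0)(1.379) = 104 °C

T = 104 °C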